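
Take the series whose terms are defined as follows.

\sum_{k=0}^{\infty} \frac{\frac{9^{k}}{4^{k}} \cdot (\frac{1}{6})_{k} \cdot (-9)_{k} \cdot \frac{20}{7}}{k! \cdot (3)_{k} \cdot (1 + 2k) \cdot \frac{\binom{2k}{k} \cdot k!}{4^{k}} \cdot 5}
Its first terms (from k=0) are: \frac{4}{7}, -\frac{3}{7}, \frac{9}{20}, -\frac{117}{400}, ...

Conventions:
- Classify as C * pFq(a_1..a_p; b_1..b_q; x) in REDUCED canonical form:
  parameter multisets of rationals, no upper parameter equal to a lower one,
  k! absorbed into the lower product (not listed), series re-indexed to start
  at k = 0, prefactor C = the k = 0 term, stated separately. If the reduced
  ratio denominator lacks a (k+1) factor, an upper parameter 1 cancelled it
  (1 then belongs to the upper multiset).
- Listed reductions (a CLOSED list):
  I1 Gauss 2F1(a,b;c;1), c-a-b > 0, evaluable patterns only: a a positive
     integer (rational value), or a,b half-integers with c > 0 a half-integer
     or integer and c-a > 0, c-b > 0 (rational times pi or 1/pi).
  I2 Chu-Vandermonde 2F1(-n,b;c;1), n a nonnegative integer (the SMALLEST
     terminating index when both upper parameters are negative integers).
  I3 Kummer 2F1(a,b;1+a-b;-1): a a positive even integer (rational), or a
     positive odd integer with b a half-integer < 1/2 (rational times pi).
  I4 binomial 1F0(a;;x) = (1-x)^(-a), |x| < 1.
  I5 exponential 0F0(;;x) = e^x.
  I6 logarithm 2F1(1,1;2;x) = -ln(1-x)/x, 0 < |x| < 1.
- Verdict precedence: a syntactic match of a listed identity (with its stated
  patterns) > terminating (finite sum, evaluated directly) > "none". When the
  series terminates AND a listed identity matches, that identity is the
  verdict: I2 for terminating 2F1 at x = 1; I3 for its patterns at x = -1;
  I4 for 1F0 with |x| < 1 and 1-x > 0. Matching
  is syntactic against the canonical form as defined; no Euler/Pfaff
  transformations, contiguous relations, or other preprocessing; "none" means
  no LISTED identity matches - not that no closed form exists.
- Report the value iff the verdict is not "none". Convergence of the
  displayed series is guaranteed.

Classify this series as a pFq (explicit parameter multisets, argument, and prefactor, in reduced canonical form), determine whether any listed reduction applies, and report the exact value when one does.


Classification (C = \frac{4}{7}): 2F2 with upper {-9, \frac{1}{6}}, lower {\frac{3}{2}, 3}, argument x = \frac{9}{4}. Verdict: terminating. (-9)_k vanishes past k = 9, leaving a 10-term sum, computed directly. Sum: \frac{8281669815673}{21137824153600}.

The tell: from the first term \frac{4}{7}: the lower (2k+1) factor (C = 4/7, x = 9/4) shifts a half-integer Pochhammer.
Consecutive-term ratio: r(k) = \frac{9}{4} * (k-9) (k+\frac{1}{6}) / [(k+\frac{3}{2}) (k+3) (k+1)] - poly over poly, x = \frac{9}{4} from leading terms; C = \frac{4}{7} at k = 0.


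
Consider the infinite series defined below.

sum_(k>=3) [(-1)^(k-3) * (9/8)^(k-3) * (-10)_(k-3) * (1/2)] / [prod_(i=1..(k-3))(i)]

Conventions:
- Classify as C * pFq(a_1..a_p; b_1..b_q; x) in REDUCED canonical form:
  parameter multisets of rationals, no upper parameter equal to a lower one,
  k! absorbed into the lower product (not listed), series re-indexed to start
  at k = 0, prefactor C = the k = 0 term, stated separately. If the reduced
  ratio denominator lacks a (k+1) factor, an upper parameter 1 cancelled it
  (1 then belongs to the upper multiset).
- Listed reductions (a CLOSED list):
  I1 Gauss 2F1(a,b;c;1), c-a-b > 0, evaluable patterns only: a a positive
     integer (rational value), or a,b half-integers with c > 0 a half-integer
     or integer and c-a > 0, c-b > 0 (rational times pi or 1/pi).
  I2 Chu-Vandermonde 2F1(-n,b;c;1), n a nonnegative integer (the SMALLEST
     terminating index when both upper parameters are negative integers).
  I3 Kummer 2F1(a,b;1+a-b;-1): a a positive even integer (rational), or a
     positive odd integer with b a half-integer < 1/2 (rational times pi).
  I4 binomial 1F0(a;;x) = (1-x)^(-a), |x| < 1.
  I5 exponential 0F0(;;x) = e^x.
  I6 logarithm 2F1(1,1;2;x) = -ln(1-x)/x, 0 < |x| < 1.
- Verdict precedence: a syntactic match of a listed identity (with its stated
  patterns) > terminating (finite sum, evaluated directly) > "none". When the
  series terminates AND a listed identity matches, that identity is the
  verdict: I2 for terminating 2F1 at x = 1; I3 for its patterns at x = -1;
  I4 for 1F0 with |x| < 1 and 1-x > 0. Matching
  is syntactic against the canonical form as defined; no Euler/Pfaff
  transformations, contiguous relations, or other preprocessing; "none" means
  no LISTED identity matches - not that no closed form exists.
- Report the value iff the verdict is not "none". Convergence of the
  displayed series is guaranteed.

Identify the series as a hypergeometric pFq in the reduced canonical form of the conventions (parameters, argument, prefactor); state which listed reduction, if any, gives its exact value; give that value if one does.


The series (x = -9/8) is 1F0: upper {-10}, lower {-}, prefactor 1/2. Verdict: terminating. (-10)_k vanishes past k = 10, leaving a 11-term sum, computed directly. Sum: 2015993900449/2147483648.

The tell: with t_0 = 1/2, the product of the first k integers (prefactor 1/2) is k!.
Step ratio: r(k) = (-9/8) * (k-10) / [(k+1)] - rational in k, leading ratio (-9/8); with t_0 = 1/2, classification follows.


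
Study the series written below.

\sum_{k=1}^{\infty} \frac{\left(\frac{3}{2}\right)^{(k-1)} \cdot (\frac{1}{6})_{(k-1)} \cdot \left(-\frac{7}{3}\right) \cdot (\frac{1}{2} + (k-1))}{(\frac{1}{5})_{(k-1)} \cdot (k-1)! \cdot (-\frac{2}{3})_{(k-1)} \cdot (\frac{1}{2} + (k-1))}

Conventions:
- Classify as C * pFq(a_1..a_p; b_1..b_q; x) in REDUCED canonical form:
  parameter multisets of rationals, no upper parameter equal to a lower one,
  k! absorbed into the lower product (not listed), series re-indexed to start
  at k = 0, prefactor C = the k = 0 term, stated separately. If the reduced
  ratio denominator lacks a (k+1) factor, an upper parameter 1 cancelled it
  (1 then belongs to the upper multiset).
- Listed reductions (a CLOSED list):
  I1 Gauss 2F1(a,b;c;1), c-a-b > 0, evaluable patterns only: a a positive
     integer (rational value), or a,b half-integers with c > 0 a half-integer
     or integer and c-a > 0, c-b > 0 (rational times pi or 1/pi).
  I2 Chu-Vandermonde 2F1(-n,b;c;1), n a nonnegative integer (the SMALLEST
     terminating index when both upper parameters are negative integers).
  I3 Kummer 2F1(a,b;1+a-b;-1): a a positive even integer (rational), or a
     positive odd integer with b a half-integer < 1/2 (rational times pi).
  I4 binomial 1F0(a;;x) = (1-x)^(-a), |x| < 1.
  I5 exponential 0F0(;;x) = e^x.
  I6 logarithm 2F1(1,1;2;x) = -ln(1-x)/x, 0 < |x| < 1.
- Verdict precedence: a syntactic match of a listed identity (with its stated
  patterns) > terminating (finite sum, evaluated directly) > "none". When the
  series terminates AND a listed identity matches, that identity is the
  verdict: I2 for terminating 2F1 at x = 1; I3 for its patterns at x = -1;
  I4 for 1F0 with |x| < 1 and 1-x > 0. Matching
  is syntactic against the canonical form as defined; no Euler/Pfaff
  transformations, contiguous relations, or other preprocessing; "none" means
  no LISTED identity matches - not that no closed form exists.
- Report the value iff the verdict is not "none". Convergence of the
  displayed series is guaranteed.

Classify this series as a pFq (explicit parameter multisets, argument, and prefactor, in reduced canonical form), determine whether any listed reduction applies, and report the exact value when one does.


First insight: with t_0 = -\frac{7}{3}, the factor k + 1/2 cancels (top and bottom), leaving prefactor -7/3.
Ratio: r(k) = \frac{3}{2} * (k+\frac{1}{6}) / [(k-\frac{2}{3}) (k+\frac{1}{5}) (k+1)] - rational; roots negated = parameters, x = \frac{3}{2}, C = -\frac{7}{3}.

The series (x = \frac{3}{2}) is 1F2: upper {\frac{1}{6}}, lower {-\frac{2}{3}, \frac{1}{5}}, prefactor -\frac{7}{3}. Verdict: none - at argument \frac{3}{2} the multisets {\frac{1}{6}} ; {-\frac{2}{3}, \frac{1}{5}} match no listed identity.


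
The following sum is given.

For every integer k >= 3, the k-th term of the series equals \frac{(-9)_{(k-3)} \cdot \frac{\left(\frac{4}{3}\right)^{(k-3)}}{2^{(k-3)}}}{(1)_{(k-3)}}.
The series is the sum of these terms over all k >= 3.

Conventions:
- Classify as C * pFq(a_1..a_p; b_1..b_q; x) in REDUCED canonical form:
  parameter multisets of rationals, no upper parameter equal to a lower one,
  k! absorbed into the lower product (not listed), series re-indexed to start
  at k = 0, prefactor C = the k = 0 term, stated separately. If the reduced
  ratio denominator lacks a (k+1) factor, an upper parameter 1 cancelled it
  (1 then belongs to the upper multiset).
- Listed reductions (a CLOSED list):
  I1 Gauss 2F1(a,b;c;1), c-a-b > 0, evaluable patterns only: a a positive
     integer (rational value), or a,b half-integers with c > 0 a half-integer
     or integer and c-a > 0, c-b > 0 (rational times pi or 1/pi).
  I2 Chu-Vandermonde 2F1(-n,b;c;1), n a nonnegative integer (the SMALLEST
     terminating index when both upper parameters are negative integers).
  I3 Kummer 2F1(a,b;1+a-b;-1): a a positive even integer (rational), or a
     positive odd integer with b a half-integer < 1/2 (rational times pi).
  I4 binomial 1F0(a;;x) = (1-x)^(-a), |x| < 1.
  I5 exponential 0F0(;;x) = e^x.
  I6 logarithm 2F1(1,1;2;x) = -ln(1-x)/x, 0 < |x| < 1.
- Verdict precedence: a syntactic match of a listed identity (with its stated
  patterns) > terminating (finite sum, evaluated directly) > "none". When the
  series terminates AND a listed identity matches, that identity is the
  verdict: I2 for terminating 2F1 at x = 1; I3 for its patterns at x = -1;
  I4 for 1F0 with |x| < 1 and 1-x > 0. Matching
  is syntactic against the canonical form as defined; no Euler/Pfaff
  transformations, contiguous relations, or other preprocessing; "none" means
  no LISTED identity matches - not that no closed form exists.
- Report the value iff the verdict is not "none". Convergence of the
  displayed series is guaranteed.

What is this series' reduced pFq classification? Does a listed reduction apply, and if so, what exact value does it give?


With C = 1: the canonical form is 1F0(-9; -; \frac{2}{3}). Verdict (x = \frac{2}{3}): the I4 binomial reduction applies (the 1F0 binomial series: exponent 9, x = \frac{2}{3}). Its exact value is \frac{1}{19683}.

First insight: x = \frac{2}{3} and (1)_k (C = 1) is k! itself.
Ratio: r(k) = \frac{2}{3} * (k-9) / [(k+1)] - rational in k. x = \frac{2}{3}; t_0 = 1; negate the roots.


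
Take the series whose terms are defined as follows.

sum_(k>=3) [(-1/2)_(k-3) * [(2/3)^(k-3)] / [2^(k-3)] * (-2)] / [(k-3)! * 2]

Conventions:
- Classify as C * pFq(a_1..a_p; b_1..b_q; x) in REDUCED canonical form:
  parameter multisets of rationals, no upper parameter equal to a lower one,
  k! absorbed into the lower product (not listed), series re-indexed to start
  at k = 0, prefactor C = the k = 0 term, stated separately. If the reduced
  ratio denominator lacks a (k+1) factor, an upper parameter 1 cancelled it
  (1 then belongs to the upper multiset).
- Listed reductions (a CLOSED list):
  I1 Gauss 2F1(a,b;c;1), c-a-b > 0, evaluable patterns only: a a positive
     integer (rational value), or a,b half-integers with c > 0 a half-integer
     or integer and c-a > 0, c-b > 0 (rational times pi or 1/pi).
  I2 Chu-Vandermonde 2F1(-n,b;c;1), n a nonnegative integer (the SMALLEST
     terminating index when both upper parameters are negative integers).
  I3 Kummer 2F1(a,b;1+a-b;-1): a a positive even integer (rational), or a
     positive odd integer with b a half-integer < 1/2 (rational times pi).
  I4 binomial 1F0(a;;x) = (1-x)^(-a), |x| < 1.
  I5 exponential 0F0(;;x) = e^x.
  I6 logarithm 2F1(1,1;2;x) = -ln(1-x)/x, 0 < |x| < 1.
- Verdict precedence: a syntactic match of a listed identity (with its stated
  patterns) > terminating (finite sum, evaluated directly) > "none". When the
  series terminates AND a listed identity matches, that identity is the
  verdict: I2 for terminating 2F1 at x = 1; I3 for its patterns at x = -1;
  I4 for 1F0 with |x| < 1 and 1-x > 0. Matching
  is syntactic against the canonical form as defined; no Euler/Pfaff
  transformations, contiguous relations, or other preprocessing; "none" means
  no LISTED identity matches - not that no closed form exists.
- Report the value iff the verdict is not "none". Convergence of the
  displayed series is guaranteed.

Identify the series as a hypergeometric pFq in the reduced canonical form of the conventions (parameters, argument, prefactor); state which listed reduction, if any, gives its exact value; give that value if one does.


First insight: with t_0 = -1, the constant factors (C = -1, x = 1/3) combine into one prefactor.
Adjacent-term ratio: r(k) = (1/3) * (k-1/2) / [(k+1)] - rational in k, leading ratio (1/3); with t_0 = -1, classification follows.

At argument 1/3: a 1F0 with upper {-1/2}, lower {-}, scaled by C = -1. Verdict: this is the I4 binomial reduction (the 1F0 binomial series: exponent 1/2, x = 1/3). Value: (-1) * (2/3)^(1/2).


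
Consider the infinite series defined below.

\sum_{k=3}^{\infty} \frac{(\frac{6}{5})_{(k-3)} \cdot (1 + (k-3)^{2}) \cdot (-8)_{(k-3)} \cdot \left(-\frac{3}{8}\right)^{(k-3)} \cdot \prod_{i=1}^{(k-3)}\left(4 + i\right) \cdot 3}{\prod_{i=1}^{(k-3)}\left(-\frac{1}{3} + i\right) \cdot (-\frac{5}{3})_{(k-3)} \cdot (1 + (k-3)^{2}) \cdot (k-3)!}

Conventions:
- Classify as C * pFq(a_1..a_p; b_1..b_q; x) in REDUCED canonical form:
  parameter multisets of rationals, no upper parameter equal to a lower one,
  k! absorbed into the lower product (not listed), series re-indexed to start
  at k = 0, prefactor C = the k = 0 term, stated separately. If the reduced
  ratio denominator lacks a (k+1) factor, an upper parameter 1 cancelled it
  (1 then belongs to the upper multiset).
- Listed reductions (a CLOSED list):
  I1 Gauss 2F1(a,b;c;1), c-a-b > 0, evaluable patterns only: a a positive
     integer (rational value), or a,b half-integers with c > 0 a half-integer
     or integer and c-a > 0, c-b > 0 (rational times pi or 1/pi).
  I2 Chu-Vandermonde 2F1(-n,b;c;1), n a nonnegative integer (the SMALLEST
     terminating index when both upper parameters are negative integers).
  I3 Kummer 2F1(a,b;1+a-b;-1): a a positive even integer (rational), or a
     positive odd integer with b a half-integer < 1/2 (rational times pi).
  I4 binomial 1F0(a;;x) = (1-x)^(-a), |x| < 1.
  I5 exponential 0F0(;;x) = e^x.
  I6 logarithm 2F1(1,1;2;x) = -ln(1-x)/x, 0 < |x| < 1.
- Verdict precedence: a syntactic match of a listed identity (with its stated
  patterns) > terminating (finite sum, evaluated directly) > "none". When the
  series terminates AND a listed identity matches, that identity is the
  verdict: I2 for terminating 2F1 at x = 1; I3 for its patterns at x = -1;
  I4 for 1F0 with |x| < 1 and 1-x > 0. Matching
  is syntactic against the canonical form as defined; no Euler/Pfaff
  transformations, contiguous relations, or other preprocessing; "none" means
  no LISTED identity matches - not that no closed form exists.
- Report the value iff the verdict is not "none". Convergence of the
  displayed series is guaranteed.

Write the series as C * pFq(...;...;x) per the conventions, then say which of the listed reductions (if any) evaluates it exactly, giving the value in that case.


x = -\frac{3}{8} here; the reduced form reads 3F2, upper {-8, \frac{6}{5}, 5}, lower {-\frac{5}{3}, \frac{2}{3}}, C = 3. Verdict: terminating - upper parameter -8 makes this a finite sum (last index 8), evaluated exactly. Hence: \frac{10842485855670028663383}{64061440000000000}.

Structural cue: with t_0 = 3, the running product (C = 3, x = -3/8) telescopes to a rising factorial.
Consecutive-term ratio: r(k) = -\frac{3}{8} * (k-8) (k+\frac{6}{5}) (k+5) / [(k-\frac{5}{3}) (k+\frac{2}{3}) (k+1)] - rational in k. x = -\frac{3}{8}; t_0 = 3; negate the roots.


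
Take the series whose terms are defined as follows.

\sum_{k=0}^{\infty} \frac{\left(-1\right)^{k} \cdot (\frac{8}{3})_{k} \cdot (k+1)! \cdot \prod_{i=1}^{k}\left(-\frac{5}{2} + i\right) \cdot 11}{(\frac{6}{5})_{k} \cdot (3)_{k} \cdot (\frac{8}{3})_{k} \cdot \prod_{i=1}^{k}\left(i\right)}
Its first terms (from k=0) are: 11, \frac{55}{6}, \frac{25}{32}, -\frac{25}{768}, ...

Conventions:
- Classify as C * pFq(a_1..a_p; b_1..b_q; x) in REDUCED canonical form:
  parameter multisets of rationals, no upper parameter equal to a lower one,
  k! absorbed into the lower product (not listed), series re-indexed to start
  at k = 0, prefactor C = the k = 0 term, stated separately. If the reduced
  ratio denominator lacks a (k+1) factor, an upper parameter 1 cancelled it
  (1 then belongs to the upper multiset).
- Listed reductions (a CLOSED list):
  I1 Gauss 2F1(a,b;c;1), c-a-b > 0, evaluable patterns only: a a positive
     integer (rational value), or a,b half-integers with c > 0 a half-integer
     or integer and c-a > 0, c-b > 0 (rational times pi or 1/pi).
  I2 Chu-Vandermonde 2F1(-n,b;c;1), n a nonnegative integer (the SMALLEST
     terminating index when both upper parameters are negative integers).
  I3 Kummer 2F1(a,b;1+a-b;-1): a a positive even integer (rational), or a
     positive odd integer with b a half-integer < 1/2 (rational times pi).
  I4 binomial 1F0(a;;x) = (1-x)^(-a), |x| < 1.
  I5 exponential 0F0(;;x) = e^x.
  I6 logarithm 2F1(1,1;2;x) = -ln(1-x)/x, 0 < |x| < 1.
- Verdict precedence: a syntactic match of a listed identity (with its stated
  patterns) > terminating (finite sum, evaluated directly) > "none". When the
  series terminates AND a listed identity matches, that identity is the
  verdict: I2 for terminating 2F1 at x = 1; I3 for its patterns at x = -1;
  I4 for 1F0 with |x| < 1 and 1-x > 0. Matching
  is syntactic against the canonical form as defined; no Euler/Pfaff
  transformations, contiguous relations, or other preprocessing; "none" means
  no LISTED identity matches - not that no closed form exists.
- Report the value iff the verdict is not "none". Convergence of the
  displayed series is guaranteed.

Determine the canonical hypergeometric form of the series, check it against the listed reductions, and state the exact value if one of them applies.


This is 11 * 2F2(-\frac{3}{2}, 2; \frac{6}{5}, 3; -1) in reduced canonical form. Verdict: none - this 2F2 at x = -1 matches no listed pattern, and upper {-\frac{3}{2}, 2} holds no stopper.

Key step: from the first term 11: the parameter 8/3 appears in both the upper and lower lists and cancels.
Adjacent-term ratio: r(k) = -1 * (k-\frac{3}{2}) (k+2) / [(k+\frac{6}{5}) (k+3) (k+1)] - rational in k, leading ratio -1; with t_0 = 11, classification follows.


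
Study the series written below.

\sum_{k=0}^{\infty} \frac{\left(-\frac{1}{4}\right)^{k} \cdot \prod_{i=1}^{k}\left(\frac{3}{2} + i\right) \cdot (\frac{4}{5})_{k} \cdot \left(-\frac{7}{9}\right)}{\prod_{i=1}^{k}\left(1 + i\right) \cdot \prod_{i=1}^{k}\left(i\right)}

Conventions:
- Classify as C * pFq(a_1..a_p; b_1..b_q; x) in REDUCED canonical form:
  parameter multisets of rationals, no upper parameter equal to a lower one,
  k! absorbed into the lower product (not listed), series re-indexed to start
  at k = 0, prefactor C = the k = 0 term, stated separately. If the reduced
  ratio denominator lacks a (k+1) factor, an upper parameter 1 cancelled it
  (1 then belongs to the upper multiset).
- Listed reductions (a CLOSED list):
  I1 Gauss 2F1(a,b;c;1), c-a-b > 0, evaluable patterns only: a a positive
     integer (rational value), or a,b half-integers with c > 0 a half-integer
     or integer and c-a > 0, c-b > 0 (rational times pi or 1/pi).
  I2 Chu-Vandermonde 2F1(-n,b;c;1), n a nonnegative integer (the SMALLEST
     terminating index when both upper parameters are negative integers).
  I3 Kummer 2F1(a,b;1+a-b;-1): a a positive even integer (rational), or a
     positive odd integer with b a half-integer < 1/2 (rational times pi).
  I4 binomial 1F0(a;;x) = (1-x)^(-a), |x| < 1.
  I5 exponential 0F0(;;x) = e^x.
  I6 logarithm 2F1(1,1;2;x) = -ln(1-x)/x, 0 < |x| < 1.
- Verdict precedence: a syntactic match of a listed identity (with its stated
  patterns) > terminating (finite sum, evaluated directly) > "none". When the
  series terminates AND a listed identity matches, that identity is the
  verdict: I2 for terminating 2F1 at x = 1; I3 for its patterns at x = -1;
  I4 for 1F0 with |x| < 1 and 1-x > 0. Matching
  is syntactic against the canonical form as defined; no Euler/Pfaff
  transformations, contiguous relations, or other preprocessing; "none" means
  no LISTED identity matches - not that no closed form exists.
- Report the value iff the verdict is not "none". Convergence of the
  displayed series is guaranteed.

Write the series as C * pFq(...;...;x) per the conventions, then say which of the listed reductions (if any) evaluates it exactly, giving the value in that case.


Canonical form: C = -\frac{7}{9} times 2F1 with upper {\frac{4}{5}, \frac{5}{2}}, lower {2}, x = -\frac{1}{4}. Verdict: no listed reduction: x = -\frac{1}{4} and upper {\frac{4}{5}, \frac{5}{2}} fail every I1-I6 pattern.

Structural cue: t_0 being -\frac{7}{9}, the running product (C = -7/9) telescopes to a rising factorial.
Consecutive-term ratio: r(k) = -\frac{1}{4} * (k+\frac{4}{5}) (k+\frac{5}{2}) / [(k+2) (k+1)] - poly over poly, x = -\frac{1}{4} from leading terms; C = -\frac{7}{9} at k = 0.


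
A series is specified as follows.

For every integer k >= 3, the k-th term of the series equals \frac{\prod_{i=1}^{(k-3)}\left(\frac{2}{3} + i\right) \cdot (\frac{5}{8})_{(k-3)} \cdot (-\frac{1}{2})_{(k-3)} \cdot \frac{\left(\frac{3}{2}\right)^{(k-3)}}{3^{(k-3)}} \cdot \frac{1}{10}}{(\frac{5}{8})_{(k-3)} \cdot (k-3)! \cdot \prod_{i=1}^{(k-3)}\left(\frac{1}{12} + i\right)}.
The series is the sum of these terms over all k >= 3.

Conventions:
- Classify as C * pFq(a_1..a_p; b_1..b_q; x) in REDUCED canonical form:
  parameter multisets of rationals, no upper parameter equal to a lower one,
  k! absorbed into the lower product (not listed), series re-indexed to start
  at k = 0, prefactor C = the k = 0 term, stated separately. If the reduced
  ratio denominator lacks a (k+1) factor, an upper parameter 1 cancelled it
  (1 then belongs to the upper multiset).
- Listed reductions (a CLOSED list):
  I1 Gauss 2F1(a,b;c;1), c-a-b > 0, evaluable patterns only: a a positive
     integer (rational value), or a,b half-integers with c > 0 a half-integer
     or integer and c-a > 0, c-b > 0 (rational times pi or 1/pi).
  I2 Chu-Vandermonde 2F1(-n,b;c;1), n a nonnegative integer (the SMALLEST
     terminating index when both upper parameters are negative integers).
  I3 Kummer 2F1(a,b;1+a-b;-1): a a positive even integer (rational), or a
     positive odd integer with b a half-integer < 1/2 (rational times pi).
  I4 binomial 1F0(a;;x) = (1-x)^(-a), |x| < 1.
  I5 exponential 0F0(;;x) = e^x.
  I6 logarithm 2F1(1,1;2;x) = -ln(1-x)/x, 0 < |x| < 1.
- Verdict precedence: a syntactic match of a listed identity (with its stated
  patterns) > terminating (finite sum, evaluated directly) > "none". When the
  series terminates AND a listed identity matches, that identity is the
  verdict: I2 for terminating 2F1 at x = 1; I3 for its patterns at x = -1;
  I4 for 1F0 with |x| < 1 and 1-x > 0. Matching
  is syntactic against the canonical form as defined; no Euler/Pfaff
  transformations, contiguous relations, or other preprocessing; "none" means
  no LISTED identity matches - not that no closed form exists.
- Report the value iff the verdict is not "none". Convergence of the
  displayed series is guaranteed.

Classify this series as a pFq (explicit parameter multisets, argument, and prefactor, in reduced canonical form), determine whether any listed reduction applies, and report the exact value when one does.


Classification (C = \frac{1}{10}): 2F1 with upper {-\frac{1}{2}, \frac{5}{3}}, lower {\frac{13}{12}}, argument x = \frac{1}{2}. Verdict: none. No listed pattern accepts 2F1(-\frac{1}{2}, \frac{5}{3}; \frac{13}{12}; \frac{1}{2}).

Structural cue: x = \frac{1}{2} and the parameter 5/8 appears in both the upper and lower lists and cancels.
Step ratio: r(k) = \frac{1}{2} * (k-\frac{1}{2}) (k+\frac{5}{3}) / [(k+\frac{13}{12}) (k+1)] - rational; roots negated = parameters, x = \frac{1}{2}, C = \frac{1}{10}.


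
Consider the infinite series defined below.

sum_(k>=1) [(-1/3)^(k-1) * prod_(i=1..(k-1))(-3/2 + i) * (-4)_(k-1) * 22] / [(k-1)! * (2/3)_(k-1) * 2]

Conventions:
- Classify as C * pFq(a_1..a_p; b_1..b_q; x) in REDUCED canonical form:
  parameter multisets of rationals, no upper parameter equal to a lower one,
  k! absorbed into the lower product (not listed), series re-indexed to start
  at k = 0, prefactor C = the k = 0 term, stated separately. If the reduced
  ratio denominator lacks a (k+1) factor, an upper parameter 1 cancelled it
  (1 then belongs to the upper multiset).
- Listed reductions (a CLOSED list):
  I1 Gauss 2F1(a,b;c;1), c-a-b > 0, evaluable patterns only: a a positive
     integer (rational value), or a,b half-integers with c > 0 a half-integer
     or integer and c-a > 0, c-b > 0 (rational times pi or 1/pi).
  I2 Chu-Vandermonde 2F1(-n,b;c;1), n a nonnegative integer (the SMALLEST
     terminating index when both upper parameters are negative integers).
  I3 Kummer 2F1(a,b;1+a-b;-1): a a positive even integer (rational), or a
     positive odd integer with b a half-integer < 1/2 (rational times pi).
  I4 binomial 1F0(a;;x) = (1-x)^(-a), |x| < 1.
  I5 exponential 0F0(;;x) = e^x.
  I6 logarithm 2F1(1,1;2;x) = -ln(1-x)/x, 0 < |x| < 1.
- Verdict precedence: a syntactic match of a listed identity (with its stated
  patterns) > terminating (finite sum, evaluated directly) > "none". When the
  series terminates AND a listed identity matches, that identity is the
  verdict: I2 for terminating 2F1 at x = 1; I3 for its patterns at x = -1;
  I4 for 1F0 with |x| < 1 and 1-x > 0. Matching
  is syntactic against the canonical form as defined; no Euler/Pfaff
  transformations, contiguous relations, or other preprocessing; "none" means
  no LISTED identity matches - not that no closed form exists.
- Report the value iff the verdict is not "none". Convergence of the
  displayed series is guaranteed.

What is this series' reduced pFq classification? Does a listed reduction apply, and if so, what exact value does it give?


Classification (C = 11): 2F1 with upper {-4, -1/2}, lower {2/3}, argument x = -1/3. Verdict: terminating. (-4)_k vanishes past k = 4, leaving a 5-term sum, computed directly. Exact value: -2391/1280.

Structural cue: x = (-1/3) and the running product (prefactor 11) telescopes to a rising factorial.
Ratio: r(k) = (-1/3) * (k-4) (k-1/2) / [(k+2/3) (k+1)] - poly over poly, x = (-1/3) from leading terms; C = 11 at k = 0.


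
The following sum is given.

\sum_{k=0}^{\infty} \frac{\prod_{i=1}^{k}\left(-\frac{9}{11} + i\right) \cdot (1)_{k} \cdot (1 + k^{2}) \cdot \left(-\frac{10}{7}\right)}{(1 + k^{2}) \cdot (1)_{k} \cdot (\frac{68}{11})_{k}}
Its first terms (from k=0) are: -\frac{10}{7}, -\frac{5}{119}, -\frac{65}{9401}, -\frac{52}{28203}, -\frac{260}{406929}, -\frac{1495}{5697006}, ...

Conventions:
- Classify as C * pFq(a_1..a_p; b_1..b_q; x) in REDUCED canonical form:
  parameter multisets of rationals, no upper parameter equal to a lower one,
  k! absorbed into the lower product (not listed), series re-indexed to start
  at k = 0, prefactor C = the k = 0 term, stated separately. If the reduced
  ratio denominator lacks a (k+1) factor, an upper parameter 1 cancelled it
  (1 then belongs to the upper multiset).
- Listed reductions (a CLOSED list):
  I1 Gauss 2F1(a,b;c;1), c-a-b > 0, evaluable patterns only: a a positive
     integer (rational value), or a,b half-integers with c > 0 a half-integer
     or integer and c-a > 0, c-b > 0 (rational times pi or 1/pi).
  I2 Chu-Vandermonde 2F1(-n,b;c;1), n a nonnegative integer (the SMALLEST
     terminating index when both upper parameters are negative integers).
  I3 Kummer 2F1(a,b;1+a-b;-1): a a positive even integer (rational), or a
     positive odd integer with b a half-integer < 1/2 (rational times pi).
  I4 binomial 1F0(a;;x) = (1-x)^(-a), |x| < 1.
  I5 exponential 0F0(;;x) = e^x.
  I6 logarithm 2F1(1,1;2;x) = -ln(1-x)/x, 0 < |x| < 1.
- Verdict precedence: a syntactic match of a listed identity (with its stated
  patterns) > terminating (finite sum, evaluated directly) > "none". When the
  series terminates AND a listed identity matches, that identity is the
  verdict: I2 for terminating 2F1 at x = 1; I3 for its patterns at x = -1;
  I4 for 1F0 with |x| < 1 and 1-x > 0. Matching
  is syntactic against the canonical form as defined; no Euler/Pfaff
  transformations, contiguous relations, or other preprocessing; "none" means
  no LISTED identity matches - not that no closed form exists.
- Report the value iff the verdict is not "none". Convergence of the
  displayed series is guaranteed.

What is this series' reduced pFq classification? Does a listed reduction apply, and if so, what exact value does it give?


Reduced: x = 1, 2F1, upper = {\frac{2}{11}, 1}, lower = {\frac{68}{11}}, C = -\frac{10}{7}. Verdict (x = 1): the Gauss summation I1 applies (x = 1: the Gamma ratio telescopes since c-a-b = 5 > 0 and a = 1 in Z>0). Sum: -\frac{114}{77}.

The tell: x = 1 and the running product (prefactor -10/7) telescopes to a rising factorial.
Step ratio: r(k) = 1 * (k+\frac{2}{11}) (k+1) / [(k+\frac{68}{11}) (k+1)] - rational in k. x = 1; t_0 = -\frac{10}{7}; negate the roots.


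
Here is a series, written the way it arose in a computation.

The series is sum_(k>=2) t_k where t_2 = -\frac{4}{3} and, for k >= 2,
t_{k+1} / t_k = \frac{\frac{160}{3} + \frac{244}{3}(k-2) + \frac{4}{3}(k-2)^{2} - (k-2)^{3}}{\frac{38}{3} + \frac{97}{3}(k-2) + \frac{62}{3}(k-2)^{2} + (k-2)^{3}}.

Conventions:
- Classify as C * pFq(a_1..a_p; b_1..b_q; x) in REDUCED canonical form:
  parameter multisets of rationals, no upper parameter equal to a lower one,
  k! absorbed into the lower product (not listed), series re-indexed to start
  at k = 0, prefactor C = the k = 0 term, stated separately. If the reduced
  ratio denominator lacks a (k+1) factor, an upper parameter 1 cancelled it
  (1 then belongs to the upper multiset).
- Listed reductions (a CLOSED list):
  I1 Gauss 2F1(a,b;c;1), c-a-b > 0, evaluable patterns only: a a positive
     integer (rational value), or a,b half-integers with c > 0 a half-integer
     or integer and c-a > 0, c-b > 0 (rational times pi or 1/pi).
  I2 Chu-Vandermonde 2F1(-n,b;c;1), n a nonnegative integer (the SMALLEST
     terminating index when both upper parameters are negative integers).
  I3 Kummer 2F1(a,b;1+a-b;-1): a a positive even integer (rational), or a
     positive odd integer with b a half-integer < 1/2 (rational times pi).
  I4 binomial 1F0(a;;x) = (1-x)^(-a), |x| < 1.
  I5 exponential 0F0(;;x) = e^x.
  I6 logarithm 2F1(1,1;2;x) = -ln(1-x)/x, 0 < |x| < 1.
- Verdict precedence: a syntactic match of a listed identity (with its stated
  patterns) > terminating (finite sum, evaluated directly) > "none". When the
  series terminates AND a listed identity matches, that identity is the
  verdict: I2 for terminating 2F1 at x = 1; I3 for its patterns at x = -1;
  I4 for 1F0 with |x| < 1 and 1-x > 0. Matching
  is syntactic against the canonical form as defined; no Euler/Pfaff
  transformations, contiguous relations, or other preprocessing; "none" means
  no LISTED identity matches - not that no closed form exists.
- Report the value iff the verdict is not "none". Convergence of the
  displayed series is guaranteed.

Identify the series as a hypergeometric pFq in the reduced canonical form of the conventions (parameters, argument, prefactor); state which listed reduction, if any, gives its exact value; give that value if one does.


Canonical form: C = -\frac{4}{3} times 2F1 with upper {-10, 8}, lower {19}, x = -1. Verdict (x = -1): Kummer's theorem (I3) applies (x = -1; c = 19 equals 1+a-b for upper {-10, 8}: listed pattern). Value: -\frac{408}{7}.

Structural cue: from the first term -\frac{4}{3}: roots of the ratio polynomials (C = -4/3) are the negated parameters.
Consecutive-term ratio: r(k) = -1 * (k-10) (k+8) / [(k+19) (k+1)] - poly over poly, x = -1 from leading terms; C = -\frac{4}{3} at k = 0.


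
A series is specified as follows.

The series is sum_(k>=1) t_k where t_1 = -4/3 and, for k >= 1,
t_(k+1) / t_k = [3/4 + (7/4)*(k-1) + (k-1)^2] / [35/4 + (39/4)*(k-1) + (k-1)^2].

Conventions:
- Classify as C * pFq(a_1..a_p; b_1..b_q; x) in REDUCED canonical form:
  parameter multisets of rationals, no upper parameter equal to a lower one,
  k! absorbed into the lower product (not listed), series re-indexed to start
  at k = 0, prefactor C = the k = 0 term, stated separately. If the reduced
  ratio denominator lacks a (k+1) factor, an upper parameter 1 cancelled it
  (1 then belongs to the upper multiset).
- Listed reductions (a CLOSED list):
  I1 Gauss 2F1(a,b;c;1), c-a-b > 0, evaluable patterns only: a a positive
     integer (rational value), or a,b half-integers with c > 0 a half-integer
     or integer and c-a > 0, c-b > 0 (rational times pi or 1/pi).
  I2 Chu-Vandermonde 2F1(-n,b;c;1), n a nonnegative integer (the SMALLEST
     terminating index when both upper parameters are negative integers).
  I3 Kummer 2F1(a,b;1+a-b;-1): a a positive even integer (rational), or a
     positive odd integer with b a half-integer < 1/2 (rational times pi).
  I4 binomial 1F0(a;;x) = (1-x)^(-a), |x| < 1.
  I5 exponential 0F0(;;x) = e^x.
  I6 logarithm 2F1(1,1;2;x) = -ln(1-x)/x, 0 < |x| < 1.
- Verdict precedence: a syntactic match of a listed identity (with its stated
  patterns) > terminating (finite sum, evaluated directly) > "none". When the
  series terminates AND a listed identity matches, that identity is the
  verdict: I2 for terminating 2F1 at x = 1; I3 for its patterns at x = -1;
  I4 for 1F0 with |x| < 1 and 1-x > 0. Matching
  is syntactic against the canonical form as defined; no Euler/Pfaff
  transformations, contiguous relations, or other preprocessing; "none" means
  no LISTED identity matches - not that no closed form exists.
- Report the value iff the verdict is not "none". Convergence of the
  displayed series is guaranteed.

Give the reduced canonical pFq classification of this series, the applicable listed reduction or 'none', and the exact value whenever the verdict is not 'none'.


Key observation: from the first term -4/3: roots of the ratio polynomials (C = -4/3) are the negated parameters.
Step ratio: r(k) = 1 * (k+3/4) (k+1) / [(k+35/4) (k+1)] - rational; roots negated = parameters, x = 1, C = -4/3.

This is -4/3 * 2F1(3/4, 1; 35/4; 1) in reduced canonical form. Verdict: this is Gauss (I1, integer-parameter pattern) (x = 1: the Gamma ratio telescopes since c-a-b = 7 > 0 and a = 1 in Z>0). Value: -31/21.


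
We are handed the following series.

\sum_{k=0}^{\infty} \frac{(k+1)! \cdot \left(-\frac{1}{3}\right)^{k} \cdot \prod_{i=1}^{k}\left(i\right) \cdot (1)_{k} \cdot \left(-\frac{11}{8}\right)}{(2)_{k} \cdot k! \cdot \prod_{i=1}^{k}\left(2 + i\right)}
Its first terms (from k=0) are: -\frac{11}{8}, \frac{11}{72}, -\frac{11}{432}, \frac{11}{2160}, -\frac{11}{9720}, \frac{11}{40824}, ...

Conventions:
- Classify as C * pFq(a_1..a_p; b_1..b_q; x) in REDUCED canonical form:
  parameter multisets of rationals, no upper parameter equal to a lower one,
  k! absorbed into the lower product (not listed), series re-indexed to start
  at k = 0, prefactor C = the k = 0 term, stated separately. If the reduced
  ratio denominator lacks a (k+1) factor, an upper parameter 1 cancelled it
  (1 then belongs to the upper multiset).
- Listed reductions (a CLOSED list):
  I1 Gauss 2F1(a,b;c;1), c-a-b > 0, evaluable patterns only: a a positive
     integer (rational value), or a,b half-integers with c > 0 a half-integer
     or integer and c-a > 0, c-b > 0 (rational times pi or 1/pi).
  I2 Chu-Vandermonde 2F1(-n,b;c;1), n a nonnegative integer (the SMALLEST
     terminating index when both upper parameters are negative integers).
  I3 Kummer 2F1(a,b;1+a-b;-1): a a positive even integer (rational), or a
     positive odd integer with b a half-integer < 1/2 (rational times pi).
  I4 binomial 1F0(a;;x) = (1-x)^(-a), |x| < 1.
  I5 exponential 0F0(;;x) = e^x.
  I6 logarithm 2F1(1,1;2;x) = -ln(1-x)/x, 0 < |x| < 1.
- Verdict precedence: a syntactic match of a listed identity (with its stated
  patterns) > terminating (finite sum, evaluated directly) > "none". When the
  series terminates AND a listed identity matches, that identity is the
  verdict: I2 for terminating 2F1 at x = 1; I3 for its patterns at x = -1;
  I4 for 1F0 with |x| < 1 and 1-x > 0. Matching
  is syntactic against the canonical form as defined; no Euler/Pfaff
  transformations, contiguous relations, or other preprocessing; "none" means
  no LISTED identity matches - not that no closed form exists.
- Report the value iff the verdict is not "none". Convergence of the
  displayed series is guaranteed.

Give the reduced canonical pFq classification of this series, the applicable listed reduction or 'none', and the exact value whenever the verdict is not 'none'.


Key step: t_0 = -\frac{11}{8} here, and the lower running product (C = -11/8, x = -1/3) is a rising factorial.
Consecutive-term ratio: r(k) = -\frac{1}{3} * (k+1) (k+1) / [(k+3) (k+1)] - rational in k. x = -\frac{1}{3}; t_0 = -\frac{11}{8}; negate the roots.

Prefactor -\frac{11}{8}, argument -\frac{1}{3}: 2F1 with upper {1, 1} over lower {3}. Verdict: none here - no I1-I6 shape fits x = -\frac{1}{3} with lower {3}.


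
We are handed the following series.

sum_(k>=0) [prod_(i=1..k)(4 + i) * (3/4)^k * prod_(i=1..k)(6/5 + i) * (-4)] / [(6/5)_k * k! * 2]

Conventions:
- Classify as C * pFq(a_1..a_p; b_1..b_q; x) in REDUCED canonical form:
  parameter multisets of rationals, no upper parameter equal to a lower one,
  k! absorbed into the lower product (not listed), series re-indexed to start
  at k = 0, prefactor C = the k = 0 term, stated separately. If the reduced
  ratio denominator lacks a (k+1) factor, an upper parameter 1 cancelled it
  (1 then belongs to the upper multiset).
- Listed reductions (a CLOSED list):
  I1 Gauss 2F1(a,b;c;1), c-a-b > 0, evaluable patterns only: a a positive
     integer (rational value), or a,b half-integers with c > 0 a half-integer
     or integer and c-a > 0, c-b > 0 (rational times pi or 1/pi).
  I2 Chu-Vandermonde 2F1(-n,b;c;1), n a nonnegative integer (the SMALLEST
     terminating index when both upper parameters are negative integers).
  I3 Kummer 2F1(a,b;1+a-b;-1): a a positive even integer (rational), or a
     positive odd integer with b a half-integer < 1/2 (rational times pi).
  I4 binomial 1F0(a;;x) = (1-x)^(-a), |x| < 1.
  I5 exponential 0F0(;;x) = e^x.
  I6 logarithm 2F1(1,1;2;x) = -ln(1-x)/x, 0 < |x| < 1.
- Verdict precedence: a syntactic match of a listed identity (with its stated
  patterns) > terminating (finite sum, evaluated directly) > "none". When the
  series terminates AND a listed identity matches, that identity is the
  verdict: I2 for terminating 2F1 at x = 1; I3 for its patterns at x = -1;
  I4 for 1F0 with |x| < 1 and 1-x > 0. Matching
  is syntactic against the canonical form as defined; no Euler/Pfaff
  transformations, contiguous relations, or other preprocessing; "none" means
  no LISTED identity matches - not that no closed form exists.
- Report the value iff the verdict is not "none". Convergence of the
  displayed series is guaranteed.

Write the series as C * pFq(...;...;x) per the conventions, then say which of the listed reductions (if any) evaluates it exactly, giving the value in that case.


Prefactor -2, argument 3/4: 2F1 with upper {11/5, 5} over lower {6/5}. Verdict: none. Every listed pattern misses the 2F1 form at 3/4, upper {11/5, 5}.

Structural cue: t_0 being -2, the running product (prefactor -2) telescopes to a rising factorial.
Step ratio: r(k) = (3/4) * (k+11/5) (k+5) / [(k+6/5) (k+1)] - rational in k, leading ratio (3/4); with t_0 = -2, classification follows.


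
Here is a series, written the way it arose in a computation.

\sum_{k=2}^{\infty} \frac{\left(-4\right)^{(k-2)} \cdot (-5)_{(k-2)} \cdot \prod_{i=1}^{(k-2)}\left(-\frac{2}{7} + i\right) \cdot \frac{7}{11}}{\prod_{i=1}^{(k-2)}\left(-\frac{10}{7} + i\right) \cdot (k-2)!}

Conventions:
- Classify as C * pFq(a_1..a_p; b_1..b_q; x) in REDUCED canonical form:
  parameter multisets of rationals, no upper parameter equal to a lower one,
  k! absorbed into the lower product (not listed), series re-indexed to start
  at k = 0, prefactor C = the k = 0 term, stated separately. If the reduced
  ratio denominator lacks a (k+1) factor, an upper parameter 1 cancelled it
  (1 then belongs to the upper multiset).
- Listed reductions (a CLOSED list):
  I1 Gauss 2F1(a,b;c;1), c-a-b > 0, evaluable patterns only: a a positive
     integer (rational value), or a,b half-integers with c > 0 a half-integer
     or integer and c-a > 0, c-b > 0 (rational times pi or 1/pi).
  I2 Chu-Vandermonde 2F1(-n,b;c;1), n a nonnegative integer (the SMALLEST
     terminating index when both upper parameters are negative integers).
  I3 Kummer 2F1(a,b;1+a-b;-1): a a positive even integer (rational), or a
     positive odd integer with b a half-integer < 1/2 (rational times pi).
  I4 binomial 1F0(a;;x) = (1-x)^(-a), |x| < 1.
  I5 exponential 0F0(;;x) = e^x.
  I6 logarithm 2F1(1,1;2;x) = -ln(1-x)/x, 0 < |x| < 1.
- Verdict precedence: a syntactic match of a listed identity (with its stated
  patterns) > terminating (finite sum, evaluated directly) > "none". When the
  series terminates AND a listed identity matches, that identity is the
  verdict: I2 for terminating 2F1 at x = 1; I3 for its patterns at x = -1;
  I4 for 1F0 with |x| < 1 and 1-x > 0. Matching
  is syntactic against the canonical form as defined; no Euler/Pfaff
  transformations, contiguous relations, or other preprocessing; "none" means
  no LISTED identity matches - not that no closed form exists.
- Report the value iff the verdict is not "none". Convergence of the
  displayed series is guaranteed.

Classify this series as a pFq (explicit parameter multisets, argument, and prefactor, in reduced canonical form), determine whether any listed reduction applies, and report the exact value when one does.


Structural cue: t_0 being \frac{7}{11}, the lower running product (C = 7/11, x = -4) is a rising factorial.
Step ratio: r(k) = -4 * (k-5) (k+\frac{5}{7}) / [(k-\frac{3}{7}) (k+1)] - poly over poly, x = -4 from leading terms; C = \frac{7}{11} at k = 0.

Canonical form: C = \frac{7}{11} times 2F1 with upper {-5, \frac{5}{7}}, lower {-\frac{3}{7}}, x = -4. Verdict: terminating - the sum ends at index 5 because -5 is a negative integer; exact evaluation follows. Value: -\frac{135790403}{5445}.
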